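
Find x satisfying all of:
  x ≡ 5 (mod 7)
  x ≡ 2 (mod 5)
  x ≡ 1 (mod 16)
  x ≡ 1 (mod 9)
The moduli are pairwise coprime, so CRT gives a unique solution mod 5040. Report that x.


Product of moduli M = 7 · 5 · 16 · 9 = 5040.
Merge one congruence at a time:
  Start: x ≡ 5 (mod 7).
  Combine with x ≡ 2 (mod 5); new modulus lcm = 35.
    Write x = 5 + 7·t and substitute into x ≡ 2 (mod 5): 7·t ≡ 2 − 5 = -3 (mod 5).
    Reduce coefficients mod 5: 2·t ≡ 2 (mod 5).
    The inverse of 2 mod 5 is 3 (since 2·3 = 6 = 1·5 + 1), so t ≡ 3·2 = 6 ≡ 1 (mod 5).
    Then x = 5 + 7·1 = 12, valid modulo lcm(7, 5) = 35: x ≡ 12 (mod 35).
  Combine with x ≡ 1 (mod 16); new modulus lcm = 560.
    Write x = 12 + 35·t and substitute into x ≡ 1 (mod 16): 35·t ≡ 1 − 12 = -11 (mod 16).
    Reduce coefficients mod 16: 3·t ≡ 5 (mod 16).
    The inverse of 3 mod 16 is 11 (since 3·11 = 33 = 2·16 + 1), so t ≡ 11·5 = 55 ≡ 7 (mod 16).
    Then x = 12 + 35·7 = 257, valid modulo lcm(35, 16) = 560: x ≡ 257 (mod 560).
  Combine with x ≡ 1 (mod 9); new modulus lcm = 5040.
    Write x = 257 + 560·t and substitute into x ≡ 1 (mod 9): 560·t ≡ 1 − 257 = -256 (mod 9).
    Reduce coefficients mod 9: 2·t ≡ 5 (mod 9).
    The inverse of 2 mod 9 is 5 (since 2·5 = 10 = 1·9 + 1), so t ≡ 5·5 = 25 ≡ 7 (mod 9).
    Then x = 257 + 560·7 = 4177, valid modulo lcm(560, 9) = 5040: x ≡ 4177 (mod 5040).
Verify against each original: 4177 mod 7 = 5, 4177 mod 5 = 2, 4177 mod 16 = 1, 4177 mod 9 = 1.

x ≡ 4177 (mod 5040).


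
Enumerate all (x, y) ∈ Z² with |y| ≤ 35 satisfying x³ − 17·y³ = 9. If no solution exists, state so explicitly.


The equation is x³ - 17y³ = 9. For fixed y, x³ = 17·y³ + 9, so a solution requires the RHS to be a perfect cube.
Strategy: iterate y from -35 to 35, compute RHS = 17·y³ + 9, and check whether it is a (positive or negative) perfect cube.
Check small values of y:
  y = 0: RHS = 9 is not a perfect cube.
  y = 1: RHS = 26 is not a perfect cube.
  y = -1: RHS = -8 = (-2)³ ⇒ x = -2 works.
  y = 2: RHS = 145 is not a perfect cube.
  y = -2: RHS = -127 is not a perfect cube.
  y = 3: RHS = 468 is not a perfect cube.
  y = -3: RHS = -450 is not a perfect cube.
Continuing the search up to |y| = 35 finds no further solutions beyond those listed.
Collected solutions: (-2, -1).

Solutions (with |y| ≤ 35): (-2, -1).


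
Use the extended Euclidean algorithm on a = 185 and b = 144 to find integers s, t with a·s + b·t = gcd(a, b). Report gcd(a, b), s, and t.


Euclidean algorithm on (185, 144) — divide until remainder is 0:
  185 = 1 · 144 + 41
  144 = 3 · 41 + 21
  41 = 1 · 21 + 20
  21 = 1 · 20 + 1
  20 = 20 · 1 + 0
gcd(185, 144) = 1.
Track Bezout coefficients alongside the remainders: start with r₀ = 185 = a·1 + b·0 (s = 1, t = 0) and r₁ = 144 = a·0 + b·1 (s = 0, t = 1); each new remainder r_{k+1} = r_{k-1} − q_k·r_k inherits s_{k+1} = s_{k-1} − q_k·s_k, t_{k+1} = t_{k-1} − q_k·t_k, so r_k = a·s_k + b·t_k at every step:
  q = 1: r = 41, s = 1 − 1·0 = 1, t = 0 − 1·1 = -1  (check: 185·1 + 144·(-1) = 41)
  q = 3: r = 21, s = 0 − 3·1 = -3, t = 1 − 3·(-1) = 4  (check: 185·(-3) + 144·4 = 21)
  q = 1: r = 20, s = 1 − 1·(-3) = 4, t = -1 − 1·4 = -5  (check: 185·4 + 144·(-5) = 20)
  q = 1: r = 1, s = -3 − 1·4 = -7, t = 4 − 1·(-5) = 9  (check: 185·(-7) + 144·9 = 1)
The row with r = 1 (the gcd) gives the Bezout coefficients s = -7, t = 9.
Result: 185 · (-7) + 144 · (9) = 1.

gcd(185, 144) = 1; s = -7, t = 9 (check: 185·(-7) + 144·9 = 1).


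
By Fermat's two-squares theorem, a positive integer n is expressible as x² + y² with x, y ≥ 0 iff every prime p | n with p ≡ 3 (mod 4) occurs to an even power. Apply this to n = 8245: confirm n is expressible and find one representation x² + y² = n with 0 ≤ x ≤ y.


Step 1: Factor n = 8245 = 5 · 17 · 97.
Step 2: Check the mod-4 condition on each prime factor: 5 ≡ 1 (mod 4), exponent 1; 17 ≡ 1 (mod 4), exponent 1; 97 ≡ 1 (mod 4), exponent 1.
All primes ≡ 3 (mod 4) appear to even exponent (or don't appear), so by the two-squares theorem n IS expressible as a sum of two squares.
Step 3: Build a representation. Here n = 5 · 17 · 97 is a product of primes ≡ 1 (mod 4). Each prime p ≡ 1 (mod 4) is itself a sum of two squares; find a² by testing p − a² for a perfect square:
  5: 5 − 1² = 4 = 2² ⇒ 5 = 1² + 2².
  17: 17 − 1² = 16 = 4² ⇒ 17 = 1² + 4².
  97: 97 − 1² = 96, 97 − 2² = 93, 97 − 3² = 88, 97 − 4² = 81 = 9² ⇒ 97 = 4² + 9².
  Combine using the Brahmagupta–Fibonacci identity (a² + b²)(c² + d²) = (ac − bd)² + (ad + bc)² = (ac + bd)² + (ad − bc)²:
  5 · 17 = 85: from (1² + 2²)(1² + 4²), take (1·1 − 2·4, 1·4 + 2·1) = (1 − 8, 4 + 2) = (-7, 6); dropping signs (only squares matter) gives (7, 6); check 7² + 6² = 49 + 36 = 85 ✓.
  85 · 97 = 8245: from (7² + 6²)(4² + 9²), take (7·4 − 6·9, 7·9 + 6·4) = (28 − 54, 63 + 24) = (-26, 87); dropping signs (only squares matter) gives (26, 87); check 26² + 87² = 676 + 7569 = 8245 ✓.
Step 4: Order so x ≤ y and verify: 26² + 87² = 676 + 7569 = 8245 = n. ✓

n = 8245 = 26² + 87² (one valid representation with x ≤ y).


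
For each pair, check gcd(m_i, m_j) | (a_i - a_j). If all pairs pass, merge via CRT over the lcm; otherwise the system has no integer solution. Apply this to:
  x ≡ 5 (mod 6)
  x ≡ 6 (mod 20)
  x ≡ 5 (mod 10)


Moduli 6, 20, 10 are not pairwise coprime, so CRT works modulo lcm(m_i) when all pairwise compatibility conditions hold.
Pairwise compatibility: gcd(m_i, m_j) must divide a_i - a_j for every pair.
Merge one congruence at a time:
  Start: x ≡ 5 (mod 6).
  Combine with x ≡ 6 (mod 20): gcd(6, 20) = 2, and 6 - 5 = 1 is NOT divisible by 2.
    ⇒ system is inconsistent (no integer solution).

No solution (the system is inconsistent).


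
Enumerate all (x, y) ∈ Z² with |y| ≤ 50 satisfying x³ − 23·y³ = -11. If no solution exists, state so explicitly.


The equation is x³ - 23y³ = -11. For fixed y, x³ = 23·y³ − 11, so a solution requires the RHS to be a perfect cube.
Strategy: iterate y from -50 to 50, compute RHS = 23·y³ − 11, and check whether it is a (positive or negative) perfect cube.
Check small values of y:
  y = 0: RHS = -11 is not a perfect cube.
  y = 1: RHS = 12 is not a perfect cube.
  y = -1: RHS = -34 is not a perfect cube.
  y = 2: RHS = 173 is not a perfect cube.
  y = -2: RHS = -195 is not a perfect cube.
  y = 3: RHS = 610 is not a perfect cube.
  y = -3: RHS = -632 is not a perfect cube.
Continuing the search up to |y| = 50 finds no solutions either.
No (x, y) in the scanned range satisfies the equation.

No integer solutions with |y| ≤ 50.


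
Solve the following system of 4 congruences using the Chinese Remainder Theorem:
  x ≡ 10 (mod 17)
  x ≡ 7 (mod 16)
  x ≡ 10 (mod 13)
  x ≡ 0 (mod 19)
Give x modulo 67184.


Product of moduli M = 17 · 16 · 13 · 19 = 67184.
Merge one congruence at a time:
  Start: x ≡ 10 (mod 17).
  Combine with x ≡ 7 (mod 16); new modulus lcm = 272.
    Write x = 10 + 17·t and substitute into x ≡ 7 (mod 16): 17·t ≡ 7 − 10 = -3 (mod 16).
    Reduce coefficients mod 16: 1·t ≡ 13 (mod 16).
    So t ≡ 13 (mod 16).
    Then x = 10 + 17·13 = 231, valid modulo lcm(17, 16) = 272: x ≡ 231 (mod 272).
  Combine with x ≡ 10 (mod 13); new modulus lcm = 3536.
    Write x = 231 + 272·t and substitute into x ≡ 10 (mod 13): 272·t ≡ 10 − 231 = -221 (mod 13).
    Reduce coefficients mod 13: 12·t ≡ 0 (mod 13).
    The inverse of 12 mod 13 is 12 (since 12·12 = 144 = 11·13 + 1), so t ≡ 12·0 = 0 ≡ 0 (mod 13).
    Then x = 231 + 272·0 = 231, valid modulo lcm(272, 13) = 3536: x ≡ 231 (mod 3536).
  Combine with x ≡ 0 (mod 19); new modulus lcm = 67184.
    Write x = 231 + 3536·t and substitute into x ≡ 0 (mod 19): 3536·t ≡ 0 − 231 = -231 (mod 19).
    Reduce coefficients mod 19: 2·t ≡ 16 (mod 19).
    The inverse of 2 mod 19 is 10 (since 2·10 = 20 = 1·19 + 1), so t ≡ 10·16 = 160 ≡ 8 (mod 19).
    Then x = 231 + 3536·8 = 28519, valid modulo lcm(3536, 19) = 67184: x ≡ 28519 (mod 67184).
Verify against each original: 28519 mod 17 = 10, 28519 mod 16 = 7, 28519 mod 13 = 10, 28519 mod 19 = 0.

x ≡ 28519 (mod 67184).


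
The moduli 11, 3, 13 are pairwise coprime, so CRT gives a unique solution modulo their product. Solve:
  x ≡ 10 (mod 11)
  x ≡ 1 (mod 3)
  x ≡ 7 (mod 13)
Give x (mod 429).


Moduli 11, 3, 13 are pairwise coprime; by CRT there is a unique solution modulo M = 11 · 3 · 13 = 429.
Solve pairwise, accumulating the modulus:
  Start with x ≡ 10 (mod 11).
  Combine with x ≡ 1 (mod 3): since gcd(11, 3) = 1, we get a unique residue mod 33.
    Write x = 10 + 11·t and substitute into x ≡ 1 (mod 3): 11·t ≡ 1 − 10 = -9 (mod 3).
    Reduce coefficients mod 3: 2·t ≡ 0 (mod 3).
    The inverse of 2 mod 3 is 2 (since 2·2 = 4 = 1·3 + 1), so t ≡ 2·0 = 0 ≡ 0 (mod 3).
    Then x = 10 + 11·0 = 10, valid modulo lcm(11, 3) = 33: x ≡ 10 (mod 33).
  Combine with x ≡ 7 (mod 13): since gcd(33, 13) = 1, we get a unique residue mod 429.
    Write x = 10 + 33·t and substitute into x ≡ 7 (mod 13): 33·t ≡ 7 − 10 = -3 (mod 13).
    Reduce coefficients mod 13: 7·t ≡ 10 (mod 13).
    The inverse of 7 mod 13 is 2 (since 7·2 = 14 = 1·13 + 1), so t ≡ 2·10 = 20 ≡ 7 (mod 13).
    Then x = 10 + 33·7 = 241, valid modulo lcm(33, 13) = 429: x ≡ 241 (mod 429).
Verify: 241 mod 11 = 10 ✓, 241 mod 3 = 1 ✓, 241 mod 13 = 7 ✓.

x ≡ 241 (mod 429).


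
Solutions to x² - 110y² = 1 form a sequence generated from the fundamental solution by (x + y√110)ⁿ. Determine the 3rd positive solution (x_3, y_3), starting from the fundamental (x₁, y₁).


Step 1: Find the fundamental solution (x₁, y₁) of x² - 110y² = 1.
  Expand √110 as a continued fraction. a₀ = ⌊√110⌋ = 10; iterate m_{k+1} = d_k·a_k − m_k, d_{k+1} = (110 − m_{k+1}²)/d_k, a_{k+1} = ⌊(a₀ + m_{k+1})/d_{k+1}⌋ (starting m₀ = 0, d₀ = 1), with convergents p_k = a_k·p_{k-1} + p_{k-2}, q_k = a_k·q_{k-1} + q_{k-2} (p₋₁ = 1, q₋₁ = 0):
  k = 0: a₀ = 10; p₀/q₀ = 10/1; p₀² − 110·q₀² = 100 − 110 = -10.
  k = 1: m = 10, d = 10, a = ⌊(10 + 10)/10⌋ = 2; p/q = (2·10 + 1)/(2·1 + 0) = 21/2; p² − 110·q² = 441 − 440 = 1.
  The first convergent with p² − 110·q² = 1 gives the fundamental solution (x₁, y₁) = (21, 2).
Step 2: Apply the recurrence (x_{n+1}, y_{n+1}) = (x₁x_n + 110y₁y_n, x₁y_n + y₁x_n) repeatedly.
  From (x_1, y_1) = (21, 2): x_2 = 21·21 + 110·2·2 = 881; y_2 = 21·2 + 2·21 = 84.
  From (x_2, y_2) = (881, 84): x_3 = 21·881 + 110·2·84 = 36981; y_3 = 21·84 + 2·881 = 3526.
Step 3: Verify x_3² - 110·y_3² = 1367594361 - 1367594360 = 1 (should be 1). ✓

(x_1, y_1) = (21, 2); (x_3, y_3) = (36981, 3526).


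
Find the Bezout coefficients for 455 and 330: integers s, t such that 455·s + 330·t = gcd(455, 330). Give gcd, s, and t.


Euclidean algorithm on (455, 330) — divide until remainder is 0:
  455 = 1 · 330 + 125
  330 = 2 · 125 + 80
  125 = 1 · 80 + 45
  80 = 1 · 45 + 35
  45 = 1 · 35 + 10
  35 = 3 · 10 + 5
  10 = 2 · 5 + 0
gcd(455, 330) = 5.
Track Bezout coefficients alongside the remainders: start with r₀ = 455 = a·1 + b·0 (s = 1, t = 0) and r₁ = 330 = a·0 + b·1 (s = 0, t = 1); each new remainder r_{k+1} = r_{k-1} − q_k·r_k inherits s_{k+1} = s_{k-1} − q_k·s_k, t_{k+1} = t_{k-1} − q_k·t_k, so r_k = a·s_k + b·t_k at every step:
  q = 1: r = 125, s = 1 − 1·0 = 1, t = 0 − 1·1 = -1  (check: 455·1 + 330·(-1) = 125)
  q = 2: r = 80, s = 0 − 2·1 = -2, t = 1 − 2·(-1) = 3  (check: 455·(-2) + 330·3 = 80)
  q = 1: r = 45, s = 1 − 1·(-2) = 3, t = -1 − 1·3 = -4  (check: 455·3 + 330·(-4) = 45)
  q = 1: r = 35, s = -2 − 1·3 = -5, t = 3 − 1·(-4) = 7  (check: 455·(-5) + 330·7 = 35)
  q = 1: r = 10, s = 3 − 1·(-5) = 8, t = -4 − 1·7 = -11  (check: 455·8 + 330·(-11) = 10)
  q = 3: r = 5, s = -5 − 3·8 = -29, t = 7 − 3·(-11) = 40  (check: 455·(-29) + 330·40 = 5)
The row with r = 5 (the gcd) gives the Bezout coefficients s = -29, t = 40.
Result: 455 · (-29) + 330 · (40) = 5.

gcd(455, 330) = 5; s = -29, t = 40 (check: 455·(-29) + 330·40 = 5).


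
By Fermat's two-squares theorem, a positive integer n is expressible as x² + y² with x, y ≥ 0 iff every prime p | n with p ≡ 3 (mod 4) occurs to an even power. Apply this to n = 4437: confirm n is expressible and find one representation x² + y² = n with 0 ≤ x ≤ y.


Step 1: Factor n = 4437 = 3^2 · 17 · 29.
Step 2: Check the mod-4 condition on each prime factor: 3 ≡ 3 (mod 4), exponent 2 (must be even); 17 ≡ 1 (mod 4), exponent 1; 29 ≡ 1 (mod 4), exponent 1.
All primes ≡ 3 (mod 4) appear to even exponent (or don't appear), so by the two-squares theorem n IS expressible as a sum of two squares.
Step 3: Build a representation. Group n = k² · m with k = 3 and m = 17 · 29 = 493 (a product of primes ≡ 1 (mod 4)); a representation of m scales to one of n via (k·x)² + (k·y)² = k²(x² + y²). Each prime p ≡ 1 (mod 4) is itself a sum of two squares; find a² by testing p − a² for a perfect square:
  17: 17 − 1² = 16 = 4² ⇒ 17 = 1² + 4².
  29: 29 − 1² = 28, 29 − 2² = 25 = 5² ⇒ 29 = 2² + 5².
  Combine using the Brahmagupta–Fibonacci identity (a² + b²)(c² + d²) = (ac − bd)² + (ad + bc)² = (ac + bd)² + (ad − bc)²:
  17 · 29 = 493: from (1² + 4²)(2² + 5²), take (1·2 − 4·5, 1·5 + 4·2) = (2 − 20, 5 + 8) = (-18, 13); dropping signs (only squares matter) gives (18, 13); check 18² + 13² = 324 + 169 = 493 ✓.
  Scale by k = 3: (3·18, 3·13) = (54, 39).
Step 4: Order so x ≤ y and verify: 39² + 54² = 1521 + 2916 = 4437 = n. ✓

n = 4437 = 39² + 54² (one valid representation with x ≤ y).


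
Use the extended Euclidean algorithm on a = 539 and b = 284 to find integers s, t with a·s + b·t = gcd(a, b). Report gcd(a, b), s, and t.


Euclidean algorithm on (539, 284) — divide until remainder is 0:
  539 = 1 · 284 + 255
  284 = 1 · 255 + 29
  255 = 8 · 29 + 23
  29 = 1 · 23 + 6
  23 = 3 · 6 + 5
  6 = 1 · 5 + 1
  5 = 5 · 1 + 0
gcd(539, 284) = 1.
Track Bezout coefficients alongside the remainders: start with r₀ = 539 = a·1 + b·0 (s = 1, t = 0) and r₁ = 284 = a·0 + b·1 (s = 0, t = 1); each new remainder r_{k+1} = r_{k-1} − q_k·r_k inherits s_{k+1} = s_{k-1} − q_k·s_k, t_{k+1} = t_{k-1} − q_k·t_k, so r_k = a·s_k + b·t_k at every step:
  q = 1: r = 255, s = 1 − 1·0 = 1, t = 0 − 1·1 = -1  (check: 539·1 + 284·(-1) = 255)
  q = 1: r = 29, s = 0 − 1·1 = -1, t = 1 − 1·(-1) = 2  (check: 539·(-1) + 284·2 = 29)
  q = 8: r = 23, s = 1 − 8·(-1) = 9, t = -1 − 8·2 = -17  (check: 539·9 + 284·(-17) = 23)
  q = 1: r = 6, s = -1 − 1·9 = -10, t = 2 − 1·(-17) = 19  (check: 539·(-10) + 284·19 = 6)
  q = 3: r = 5, s = 9 − 3·(-10) = 39, t = -17 − 3·19 = -74  (check: 539·39 + 284·(-74) = 5)
  q = 1: r = 1, s = -10 − 1·39 = -49, t = 19 − 1·(-74) = 93  (check: 539·(-49) + 284·93 = 1)
The row with r = 1 (the gcd) gives the Bezout coefficients s = -49, t = 93.
Result: 539 · (-49) + 284 · (93) = 1.

gcd(539, 284) = 1; s = -49, t = 93 (check: 539·(-49) + 284·93 = 1).


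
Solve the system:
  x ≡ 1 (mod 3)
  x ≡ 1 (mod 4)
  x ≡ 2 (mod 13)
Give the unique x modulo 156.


Moduli 3, 4, 13 are pairwise coprime; by CRT there is a unique solution modulo M = 3 · 4 · 13 = 156.
Solve pairwise, accumulating the modulus:
  Start with x ≡ 1 (mod 3).
  Combine with x ≡ 1 (mod 4): since gcd(3, 4) = 1, we get a unique residue mod 12.
    Write x = 1 + 3·t and substitute into x ≡ 1 (mod 4): 3·t ≡ 1 − 1 = 0 (mod 4).
    The inverse of 3 mod 4 is 3 (since 3·3 = 9 = 2·4 + 1), so t ≡ 3·0 = 0 ≡ 0 (mod 4).
    Then x = 1 + 3·0 = 1, valid modulo lcm(3, 4) = 12: x ≡ 1 (mod 12).
  Combine with x ≡ 2 (mod 13): since gcd(12, 13) = 1, we get a unique residue mod 156.
    Write x = 1 + 12·t and substitute into x ≡ 2 (mod 13): 12·t ≡ 2 − 1 = 1 (mod 13).
    The inverse of 12 mod 13 is 12 (since 12·12 = 144 = 11·13 + 1), so t ≡ 12·1 = 12 ≡ 12 (mod 13).
    Then x = 1 + 12·12 = 145, valid modulo lcm(12, 13) = 156: x ≡ 145 (mod 156).
Verify: 145 mod 3 = 1 ✓, 145 mod 4 = 1 ✓, 145 mod 13 = 2 ✓.

x ≡ 145 (mod 156).


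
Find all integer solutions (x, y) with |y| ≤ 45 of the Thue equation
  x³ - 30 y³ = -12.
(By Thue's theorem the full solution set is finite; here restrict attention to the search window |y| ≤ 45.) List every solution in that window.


The equation is x³ - 30y³ = -12. For fixed y, x³ = 30·y³ − 12, so a solution requires the RHS to be a perfect cube.
Strategy: iterate y from -45 to 45, compute RHS = 30·y³ − 12, and check whether it is a (positive or negative) perfect cube.
Check small values of y:
  y = 0: RHS = -12 is not a perfect cube.
  y = 1: RHS = 18 is not a perfect cube.
  y = -1: RHS = -42 is not a perfect cube.
  y = 2: RHS = 228 is not a perfect cube.
  y = -2: RHS = -252 is not a perfect cube.
  y = 3: RHS = 798 is not a perfect cube.
  y = -3: RHS = -822 is not a perfect cube.
Continuing the search up to |y| = 45 finds no solutions either.
No (x, y) in the scanned range satisfies the equation.

No integer solutions with |y| ≤ 45.


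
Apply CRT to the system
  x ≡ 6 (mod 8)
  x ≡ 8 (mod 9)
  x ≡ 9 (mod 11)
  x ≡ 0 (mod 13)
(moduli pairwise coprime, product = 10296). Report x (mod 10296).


Product of moduli M = 8 · 9 · 11 · 13 = 10296.
Merge one congruence at a time:
  Start: x ≡ 6 (mod 8).
  Combine with x ≡ 8 (mod 9); new modulus lcm = 72.
    Write x = 6 + 8·t and substitute into x ≡ 8 (mod 9): 8·t ≡ 8 − 6 = 2 (mod 9).
    The inverse of 8 mod 9 is 8 (since 8·8 = 64 = 7·9 + 1), so t ≡ 8·2 = 16 ≡ 7 (mod 9).
    Then x = 6 + 8·7 = 62, valid modulo lcm(8, 9) = 72: x ≡ 62 (mod 72).
  Combine with x ≡ 9 (mod 11); new modulus lcm = 792.
    Write x = 62 + 72·t and substitute into x ≡ 9 (mod 11): 72·t ≡ 9 − 62 = -53 (mod 11).
    Reduce coefficients mod 11: 6·t ≡ 2 (mod 11).
    The inverse of 6 mod 11 is 2 (since 6·2 = 12 = 1·11 + 1), so t ≡ 2·2 = 4 ≡ 4 (mod 11).
    Then x = 62 + 72·4 = 350, valid modulo lcm(72, 11) = 792: x ≡ 350 (mod 792).
  Combine with x ≡ 0 (mod 13); new modulus lcm = 10296.
    Write x = 350 + 792·t and substitute into x ≡ 0 (mod 13): 792·t ≡ 0 − 350 = -350 (mod 13).
    Reduce coefficients mod 13: 12·t ≡ 1 (mod 13).
    The inverse of 12 mod 13 is 12 (since 12·12 = 144 = 11·13 + 1), so t ≡ 12·1 = 12 ≡ 12 (mod 13).
    Then x = 350 + 792·12 = 9854, valid modulo lcm(792, 13) = 10296: x ≡ 9854 (mod 10296).
Verify against each original: 9854 mod 8 = 6, 9854 mod 9 = 8, 9854 mod 11 = 9, 9854 mod 13 = 0.

x ≡ 9854 (mod 10296).


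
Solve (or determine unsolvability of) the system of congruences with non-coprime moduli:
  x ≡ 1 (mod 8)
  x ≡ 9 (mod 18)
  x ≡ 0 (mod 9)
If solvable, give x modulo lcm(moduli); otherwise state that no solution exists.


Moduli 8, 18, 9 are not pairwise coprime, so CRT works modulo lcm(m_i) when all pairwise compatibility conditions hold.
Pairwise compatibility: gcd(m_i, m_j) must divide a_i - a_j for every pair.
Merge one congruence at a time:
  Start: x ≡ 1 (mod 8).
  Combine with x ≡ 9 (mod 18): gcd(8, 18) = 2; 9 - 1 = 8, which IS divisible by 2, so compatible.
    Write x = 1 + 8·t and substitute into x ≡ 9 (mod 18): 8·t ≡ 9 − 1 = 8 (mod 18).
    Divide the congruence (and modulus) by g = 2: 4·t ≡ 4 (mod 9).
    The inverse of 4 mod 9 is 7 (since 4·7 = 28 = 3·9 + 1), so t ≡ 7·4 = 28 ≡ 1 (mod 9).
    Then x = 1 + 8·1 = 9, valid modulo lcm(8, 18) = 72: x ≡ 9 (mod 72).
  Combine with x ≡ 0 (mod 9): gcd(72, 9) = 9; 0 - 9 = -9, which IS divisible by 9, so compatible.
    Write x = 9 + 72·t and substitute into x ≡ 0 (mod 9): 72·t ≡ 0 − 9 = -9 (mod 9).
    Divide the congruence (and modulus) by g = 9: 8·t ≡ -1 (mod 1).
    Modulo 1 every t works; take t = 0.
    Then x = 9 + 72·0 = 9, valid modulo lcm(72, 9) = 72: x ≡ 9 (mod 72).
Verify: 9 mod 8 = 1, 9 mod 18 = 9, 9 mod 9 = 0.

x ≡ 9 (mod 72).


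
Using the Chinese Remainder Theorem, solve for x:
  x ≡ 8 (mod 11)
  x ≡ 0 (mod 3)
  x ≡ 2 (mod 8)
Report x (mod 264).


Moduli 11, 3, 8 are pairwise coprime; by CRT there is a unique solution modulo M = 11 · 3 · 8 = 264.
Solve pairwise, accumulating the modulus:
  Start with x ≡ 8 (mod 11).
  Combine with x ≡ 0 (mod 3): since gcd(11, 3) = 1, we get a unique residue mod 33.
    Write x = 8 + 11·t and substitute into x ≡ 0 (mod 3): 11·t ≡ 0 − 8 = -8 (mod 3).
    Reduce coefficients mod 3: 2·t ≡ 1 (mod 3).
    The inverse of 2 mod 3 is 2 (since 2·2 = 4 = 1·3 + 1), so t ≡ 2·1 = 2 ≡ 2 (mod 3).
    Then x = 8 + 11·2 = 30, valid modulo lcm(11, 3) = 33: x ≡ 30 (mod 33).
  Combine with x ≡ 2 (mod 8): since gcd(33, 8) = 1, we get a unique residue mod 264.
    Write x = 30 + 33·t and substitute into x ≡ 2 (mod 8): 33·t ≡ 2 − 30 = -28 (mod 8).
    Reduce coefficients mod 8: 1·t ≡ 4 (mod 8).
    So t ≡ 4 (mod 8).
    Then x = 30 + 33·4 = 162, valid modulo lcm(33, 8) = 264: x ≡ 162 (mod 264).
Verify: 162 mod 11 = 8 ✓, 162 mod 3 = 0 ✓, 162 mod 8 = 2 ✓.

x ≡ 162 (mod 264).


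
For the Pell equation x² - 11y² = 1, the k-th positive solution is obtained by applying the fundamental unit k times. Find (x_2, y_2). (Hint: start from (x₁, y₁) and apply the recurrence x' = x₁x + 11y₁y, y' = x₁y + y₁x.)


Step 1: Find the fundamental solution (x₁, y₁) of x² - 11y² = 1.
  Expand √11 as a continued fraction. a₀ = ⌊√11⌋ = 3; iterate m_{k+1} = d_k·a_k − m_k, d_{k+1} = (11 − m_{k+1}²)/d_k, a_{k+1} = ⌊(a₀ + m_{k+1})/d_{k+1}⌋ (starting m₀ = 0, d₀ = 1), with convergents p_k = a_k·p_{k-1} + p_{k-2}, q_k = a_k·q_{k-1} + q_{k-2} (p₋₁ = 1, q₋₁ = 0):
  k = 0: a₀ = 3; p₀/q₀ = 3/1; p₀² − 11·q₀² = 9 − 11 = -2.
  k = 1: m = 3, d = 2, a = ⌊(3 + 3)/2⌋ = 3; p/q = (3·3 + 1)/(3·1 + 0) = 10/3; p² − 11·q² = 100 − 99 = 1.
  The first convergent with p² − 11·q² = 1 gives the fundamental solution (x₁, y₁) = (10, 3).
Step 2: Apply the recurrence (x_{n+1}, y_{n+1}) = (x₁x_n + 11y₁y_n, x₁y_n + y₁x_n) repeatedly.
  From (x_1, y_1) = (10, 3): x_2 = 10·10 + 11·3·3 = 199; y_2 = 10·3 + 3·10 = 60.
Step 3: Verify x_2² - 11·y_2² = 39601 - 39600 = 1 (should be 1). ✓

(x_1, y_1) = (10, 3); (x_2, y_2) = (199, 60).


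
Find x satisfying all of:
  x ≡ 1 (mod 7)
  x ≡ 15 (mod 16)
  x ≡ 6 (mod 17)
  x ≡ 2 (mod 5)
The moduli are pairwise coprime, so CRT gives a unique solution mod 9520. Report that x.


Product of moduli M = 7 · 16 · 17 · 5 = 9520.
Merge one congruence at a time:
  Start: x ≡ 1 (mod 7).
  Combine with x ≡ 15 (mod 16); new modulus lcm = 112.
    Write x = 1 + 7·t and substitute into x ≡ 15 (mod 16): 7·t ≡ 15 − 1 = 14 (mod 16).
    The inverse of 7 mod 16 is 7 (since 7·7 = 49 = 3·16 + 1), so t ≡ 7·14 = 98 ≡ 2 (mod 16).
    Then x = 1 + 7·2 = 15, valid modulo lcm(7, 16) = 112: x ≡ 15 (mod 112).
  Combine with x ≡ 6 (mod 17); new modulus lcm = 1904.
    Write x = 15 + 112·t and substitute into x ≡ 6 (mod 17): 112·t ≡ 6 − 15 = -9 (mod 17).
    Reduce coefficients mod 17: 10·t ≡ 8 (mod 17).
    The inverse of 10 mod 17 is 12 (since 10·12 = 120 = 7·17 + 1), so t ≡ 12·8 = 96 ≡ 11 (mod 17).
    Then x = 15 + 112·11 = 1247, valid modulo lcm(112, 17) = 1904: x ≡ 1247 (mod 1904).
  Combine with x ≡ 2 (mod 5); new modulus lcm = 9520.
    Write x = 1247 + 1904·t and substitute into x ≡ 2 (mod 5): 1904·t ≡ 2 − 1247 = -1245 (mod 5).
    Reduce coefficients mod 5: 4·t ≡ 0 (mod 5).
    The inverse of 4 mod 5 is 4 (since 4·4 = 16 = 3·5 + 1), so t ≡ 4·0 = 0 ≡ 0 (mod 5).
    Then x = 1247 + 1904·0 = 1247, valid modulo lcm(1904, 5) = 9520: x ≡ 1247 (mod 9520).
Verify against each original: 1247 mod 7 = 1, 1247 mod 16 = 15, 1247 mod 17 = 6, 1247 mod 5 = 2.

x ≡ 1247 (mod 9520).


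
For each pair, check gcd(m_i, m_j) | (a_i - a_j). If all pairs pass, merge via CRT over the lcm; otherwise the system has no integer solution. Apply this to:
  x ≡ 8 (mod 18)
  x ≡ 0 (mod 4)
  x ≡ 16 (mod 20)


Moduli 18, 4, 20 are not pairwise coprime, so CRT works modulo lcm(m_i) when all pairwise compatibility conditions hold.
Pairwise compatibility: gcd(m_i, m_j) must divide a_i - a_j for every pair.
Merge one congruence at a time:
  Start: x ≡ 8 (mod 18).
  Combine with x ≡ 0 (mod 4): gcd(18, 4) = 2; 0 - 8 = -8, which IS divisible by 2, so compatible.
    Write x = 8 + 18·t and substitute into x ≡ 0 (mod 4): 18·t ≡ 0 − 8 = -8 (mod 4).
    Divide the congruence (and modulus) by g = 2: 9·t ≡ -4 (mod 2).
    Reduce coefficients mod 2: 1·t ≡ 0 (mod 2).
    So t ≡ 0 (mod 2).
    Then x = 8 + 18·0 = 8, valid modulo lcm(18, 4) = 36: x ≡ 8 (mod 36).
  Combine with x ≡ 16 (mod 20): gcd(36, 20) = 4; 16 - 8 = 8, which IS divisible by 4, so compatible.
    Write x = 8 + 36·t and substitute into x ≡ 16 (mod 20): 36·t ≡ 16 − 8 = 8 (mod 20).
    Divide the congruence (and modulus) by g = 4: 9·t ≡ 2 (mod 5).
    Reduce coefficients mod 5: 4·t ≡ 2 (mod 5).
    The inverse of 4 mod 5 is 4 (since 4·4 = 16 = 3·5 + 1), so t ≡ 4·2 = 8 ≡ 3 (mod 5).
    Then x = 8 + 36·3 = 116, valid modulo lcm(36, 20) = 180: x ≡ 116 (mod 180).
Verify: 116 mod 18 = 8, 116 mod 4 = 0, 116 mod 20 = 16.

x ≡ 116 (mod 180).


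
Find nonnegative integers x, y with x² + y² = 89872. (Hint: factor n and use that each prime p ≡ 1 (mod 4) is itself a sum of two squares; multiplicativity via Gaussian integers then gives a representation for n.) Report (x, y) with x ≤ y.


Step 1: Factor n = 89872 = 2^4 · 41 · 137.
Step 2: Check the mod-4 condition on each prime factor: 2 = 2 (special); 41 ≡ 1 (mod 4), exponent 1; 137 ≡ 1 (mod 4), exponent 1.
All primes ≡ 3 (mod 4) appear to even exponent (or don't appear), so by the two-squares theorem n IS expressible as a sum of two squares.
Step 3: Build a representation. Group n = k² · m with k = 4 and m = 41 · 137 = 5617 (a product of primes ≡ 1 (mod 4)); a representation of m scales to one of n via (k·x)² + (k·y)² = k²(x² + y²). Each prime p ≡ 1 (mod 4) is itself a sum of two squares; find a² by testing p − a² for a perfect square:
  41: 41 − 1² = 40, 41 − 2² = 37, 41 − 3² = 32, 41 − 4² = 25 = 5² ⇒ 41 = 4² + 5².
  137: 137 − 1² = 136, 137 − 2² = 133, 137 − 3² = 128, 137 − 4² = 121 = 11² ⇒ 137 = 4² + 11².
  Combine using the Brahmagupta–Fibonacci identity (a² + b²)(c² + d²) = (ac − bd)² + (ad + bc)² = (ac + bd)² + (ad − bc)²:
  41 · 137 = 5617: from (4² + 5²)(4² + 11²), take (4·4 − 5·11, 4·11 + 5·4) = (16 − 55, 44 + 20) = (-39, 64); dropping signs (only squares matter) gives (39, 64); check 39² + 64² = 1521 + 4096 = 5617 ✓.
  Scale by k = 4: (4·39, 4·64) = (156, 256).
Step 4: Order so x ≤ y and verify: 156² + 256² = 24336 + 65536 = 89872 = n. ✓

n = 89872 = 156² + 256² (one valid representation with x ≤ y).


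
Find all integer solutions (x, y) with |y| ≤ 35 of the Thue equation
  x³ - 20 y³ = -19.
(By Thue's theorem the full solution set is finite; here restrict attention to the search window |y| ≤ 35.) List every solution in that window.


The equation is x³ - 20y³ = -19. For fixed y, x³ = 20·y³ − 19, so a solution requires the RHS to be a perfect cube.
Strategy: iterate y from -35 to 35, compute RHS = 20·y³ − 19, and check whether it is a (positive or negative) perfect cube.
Check small values of y:
  y = 0: RHS = -19 is not a perfect cube.
  y = 1: RHS = 1 = (1)³ ⇒ x = 1 works.
  y = -1: RHS = -39 is not a perfect cube.
  y = 2: RHS = 141 is not a perfect cube.
  y = -2: RHS = -179 is not a perfect cube.
  y = 3: RHS = 521 is not a perfect cube.
  y = -3: RHS = -559 is not a perfect cube.
Continuing the search up to |y| = 35 finds no further solutions beyond those listed.
Collected solutions: (1, 1).

Solutions (with |y| ≤ 35): (1, 1).


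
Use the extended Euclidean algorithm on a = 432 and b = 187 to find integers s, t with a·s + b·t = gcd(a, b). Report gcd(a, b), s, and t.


Euclidean algorithm on (432, 187) — divide until remainder is 0:
  432 = 2 · 187 + 58
  187 = 3 · 58 + 13
  58 = 4 · 13 + 6
  13 = 2 · 6 + 1
  6 = 6 · 1 + 0
gcd(432, 187) = 1.
Track Bezout coefficients alongside the remainders: start with r₀ = 432 = a·1 + b·0 (s = 1, t = 0) and r₁ = 187 = a·0 + b·1 (s = 0, t = 1); each new remainder r_{k+1} = r_{k-1} − q_k·r_k inherits s_{k+1} = s_{k-1} − q_k·s_k, t_{k+1} = t_{k-1} − q_k·t_k, so r_k = a·s_k + b·t_k at every step:
  q = 2: r = 58, s = 1 − 2·0 = 1, t = 0 − 2·1 = -2  (check: 432·1 + 187·(-2) = 58)
  q = 3: r = 13, s = 0 − 3·1 = -3, t = 1 − 3·(-2) = 7  (check: 432·(-3) + 187·7 = 13)
  q = 4: r = 6, s = 1 − 4·(-3) = 13, t = -2 − 4·7 = -30  (check: 432·13 + 187·(-30) = 6)
  q = 2: r = 1, s = -3 − 2·13 = -29, t = 7 − 2·(-30) = 67  (check: 432·(-29) + 187·67 = 1)
The row with r = 1 (the gcd) gives the Bezout coefficients s = -29, t = 67.
Result: 432 · (-29) + 187 · (67) = 1.

gcd(432, 187) = 1; s = -29, t = 67 (check: 432·(-29) + 187·67 = 1).


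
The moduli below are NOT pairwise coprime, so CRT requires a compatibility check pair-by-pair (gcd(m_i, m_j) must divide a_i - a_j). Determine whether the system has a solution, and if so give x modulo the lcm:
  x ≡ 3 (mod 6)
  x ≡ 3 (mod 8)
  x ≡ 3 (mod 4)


Moduli 6, 8, 4 are not pairwise coprime, so CRT works modulo lcm(m_i) when all pairwise compatibility conditions hold.
Pairwise compatibility: gcd(m_i, m_j) must divide a_i - a_j for every pair.
Merge one congruence at a time:
  Start: x ≡ 3 (mod 6).
  Combine with x ≡ 3 (mod 8): gcd(6, 8) = 2; 3 - 3 = 0, which IS divisible by 2, so compatible.
    Write x = 3 + 6·t and substitute into x ≡ 3 (mod 8): 6·t ≡ 3 − 3 = 0 (mod 8).
    Divide the congruence (and modulus) by g = 2: 3·t ≡ 0 (mod 4).
    The inverse of 3 mod 4 is 3 (since 3·3 = 9 = 2·4 + 1), so t ≡ 3·0 = 0 ≡ 0 (mod 4).
    Then x = 3 + 6·0 = 3, valid modulo lcm(6, 8) = 24: x ≡ 3 (mod 24).
  Combine with x ≡ 3 (mod 4): gcd(24, 4) = 4; 3 - 3 = 0, which IS divisible by 4, so compatible.
    Write x = 3 + 24·t and substitute into x ≡ 3 (mod 4): 24·t ≡ 3 − 3 = 0 (mod 4).
    Divide the congruence (and modulus) by g = 4: 6·t ≡ 0 (mod 1).
    Modulo 1 every t works; take t = 0.
    Then x = 3 + 24·0 = 3, valid modulo lcm(24, 4) = 24: x ≡ 3 (mod 24).
Verify: 3 mod 6 = 3, 3 mod 8 = 3, 3 mod 4 = 3.

x ≡ 3 (mod 24).


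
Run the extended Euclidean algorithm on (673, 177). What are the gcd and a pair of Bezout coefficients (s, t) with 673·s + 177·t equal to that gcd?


Euclidean algorithm on (673, 177) — divide until remainder is 0:
  673 = 3 · 177 + 142
  177 = 1 · 142 + 35
  142 = 4 · 35 + 2
  35 = 17 · 2 + 1
  2 = 2 · 1 + 0
gcd(673, 177) = 1.
Track Bezout coefficients alongside the remainders: start with r₀ = 673 = a·1 + b·0 (s = 1, t = 0) and r₁ = 177 = a·0 + b·1 (s = 0, t = 1); each new remainder r_{k+1} = r_{k-1} − q_k·r_k inherits s_{k+1} = s_{k-1} − q_k·s_k, t_{k+1} = t_{k-1} − q_k·t_k, so r_k = a·s_k + b·t_k at every step:
  q = 3: r = 142, s = 1 − 3·0 = 1, t = 0 − 3·1 = -3  (check: 673·1 + 177·(-3) = 142)
  q = 1: r = 35, s = 0 − 1·1 = -1, t = 1 − 1·(-3) = 4  (check: 673·(-1) + 177·4 = 35)
  q = 4: r = 2, s = 1 − 4·(-1) = 5, t = -3 − 4·4 = -19  (check: 673·5 + 177·(-19) = 2)
  q = 17: r = 1, s = -1 − 17·5 = -86, t = 4 − 17·(-19) = 327  (check: 673·(-86) + 177·327 = 1)
The row with r = 1 (the gcd) gives the Bezout coefficients s = -86, t = 327.
Result: 673 · (-86) + 177 · (327) = 1.

gcd(673, 177) = 1; s = -86, t = 327 (check: 673·(-86) + 177·327 = 1).


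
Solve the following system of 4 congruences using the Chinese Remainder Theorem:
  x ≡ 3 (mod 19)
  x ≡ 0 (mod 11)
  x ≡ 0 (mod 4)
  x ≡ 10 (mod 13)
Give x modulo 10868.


Product of moduli M = 19 · 11 · 4 · 13 = 10868.
Merge one congruence at a time:
  Start: x ≡ 3 (mod 19).
  Combine with x ≡ 0 (mod 11); new modulus lcm = 209.
    Write x = 3 + 19·t and substitute into x ≡ 0 (mod 11): 19·t ≡ 0 − 3 = -3 (mod 11).
    Reduce coefficients mod 11: 8·t ≡ 8 (mod 11).
    The inverse of 8 mod 11 is 7 (since 8·7 = 56 = 5·11 + 1), so t ≡ 7·8 = 56 ≡ 1 (mod 11).
    Then x = 3 + 19·1 = 22, valid modulo lcm(19, 11) = 209: x ≡ 22 (mod 209).
  Combine with x ≡ 0 (mod 4); new modulus lcm = 836.
    Write x = 22 + 209·t and substitute into x ≡ 0 (mod 4): 209·t ≡ 0 − 22 = -22 (mod 4).
    Reduce coefficients mod 4: 1·t ≡ 2 (mod 4).
    So t ≡ 2 (mod 4).
    Then x = 22 + 209·2 = 440, valid modulo lcm(209, 4) = 836: x ≡ 440 (mod 836).
  Combine with x ≡ 10 (mod 13); new modulus lcm = 10868.
    Write x = 440 + 836·t and substitute into x ≡ 10 (mod 13): 836·t ≡ 10 − 440 = -430 (mod 13).
    Reduce coefficients mod 13: 4·t ≡ 12 (mod 13).
    The inverse of 4 mod 13 is 10 (since 4·10 = 40 = 3·13 + 1), so t ≡ 10·12 = 120 ≡ 3 (mod 13).
    Then x = 440 + 836·3 = 2948, valid modulo lcm(836, 13) = 10868: x ≡ 2948 (mod 10868).
Verify against each original: 2948 mod 19 = 3, 2948 mod 11 = 0, 2948 mod 4 = 0, 2948 mod 13 = 10.

x ≡ 2948 (mod 10868).


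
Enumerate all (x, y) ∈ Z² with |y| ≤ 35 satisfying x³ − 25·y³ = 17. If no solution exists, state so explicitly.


The equation is x³ - 25y³ = 17. For fixed y, x³ = 25·y³ + 17, so a solution requires the RHS to be a perfect cube.
Strategy: iterate y from -35 to 35, compute RHS = 25·y³ + 17, and check whether it is a (positive or negative) perfect cube.
Check small values of y:
  y = 0: RHS = 17 is not a perfect cube.
  y = 1: RHS = 42 is not a perfect cube.
  y = -1: RHS = -8 = (-2)³ ⇒ x = -2 works.
  y = 2: RHS = 217 is not a perfect cube.
  y = -2: RHS = -183 is not a perfect cube.
  y = 3: RHS = 692 is not a perfect cube.
  y = -3: RHS = -658 is not a perfect cube.
Continuing the search up to |y| = 35 finds no further solutions beyond those listed.
Collected solutions: (-2, -1).

Solutions (with |y| ≤ 35): (-2, -1).


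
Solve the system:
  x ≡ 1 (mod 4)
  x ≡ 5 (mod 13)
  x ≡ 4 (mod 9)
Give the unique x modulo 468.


Moduli 4, 13, 9 are pairwise coprime; by CRT there is a unique solution modulo M = 4 · 13 · 9 = 468.
Solve pairwise, accumulating the modulus:
  Start with x ≡ 1 (mod 4).
  Combine with x ≡ 5 (mod 13): since gcd(4, 13) = 1, we get a unique residue mod 52.
    Write x = 1 + 4·t and substitute into x ≡ 5 (mod 13): 4·t ≡ 5 − 1 = 4 (mod 13).
    The inverse of 4 mod 13 is 10 (since 4·10 = 40 = 3·13 + 1), so t ≡ 10·4 = 40 ≡ 1 (mod 13).
    Then x = 1 + 4·1 = 5, valid modulo lcm(4, 13) = 52: x ≡ 5 (mod 52).
  Combine with x ≡ 4 (mod 9): since gcd(52, 9) = 1, we get a unique residue mod 468.
    Write x = 5 + 52·t and substitute into x ≡ 4 (mod 9): 52·t ≡ 4 − 5 = -1 (mod 9).
    Reduce coefficients mod 9: 7·t ≡ 8 (mod 9).
    The inverse of 7 mod 9 is 4 (since 7·4 = 28 = 3·9 + 1), so t ≡ 4·8 = 32 ≡ 5 (mod 9).
    Then x = 5 + 52·5 = 265, valid modulo lcm(52, 9) = 468: x ≡ 265 (mod 468).
Verify: 265 mod 4 = 1 ✓, 265 mod 13 = 5 ✓, 265 mod 9 = 4 ✓.

x ≡ 265 (mod 468).


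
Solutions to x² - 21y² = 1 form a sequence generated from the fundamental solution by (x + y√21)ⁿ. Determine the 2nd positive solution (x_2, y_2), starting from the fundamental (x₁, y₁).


Step 1: Find the fundamental solution (x₁, y₁) of x² - 21y² = 1.
  Expand √21 as a continued fraction. a₀ = ⌊√21⌋ = 4; iterate m_{k+1} = d_k·a_k − m_k, d_{k+1} = (21 − m_{k+1}²)/d_k, a_{k+1} = ⌊(a₀ + m_{k+1})/d_{k+1}⌋ (starting m₀ = 0, d₀ = 1), with convergents p_k = a_k·p_{k-1} + p_{k-2}, q_k = a_k·q_{k-1} + q_{k-2} (p₋₁ = 1, q₋₁ = 0):
  k = 0: a₀ = 4; p₀/q₀ = 4/1; p₀² − 21·q₀² = 16 − 21 = -5.
  k = 1: m = 4, d = 5, a = ⌊(4 + 4)/5⌋ = 1; p/q = (1·4 + 1)/(1·1 + 0) = 5/1; p² − 21·q² = 25 − 21 = 4.
  k = 2: m = 1, d = 4, a = ⌊(4 + 1)/4⌋ = 1; p/q = (1·5 + 4)/(1·1 + 1) = 9/2; p² − 21·q² = 81 − 84 = -3.
  k = 3: m = 3, d = 3, a = ⌊(4 + 3)/3⌋ = 2; p/q = (2·9 + 5)/(2·2 + 1) = 23/5; p² − 21·q² = 529 − 525 = 4.
  k = 4: m = 3, d = 4, a = ⌊(4 + 3)/4⌋ = 1; p/q = (1·23 + 9)/(1·5 + 2) = 32/7; p² − 21·q² = 1024 − 1029 = -5.
  k = 5: m = 1, d = 5, a = ⌊(4 + 1)/5⌋ = 1; p/q = (1·32 + 23)/(1·7 + 5) = 55/12; p² − 21·q² = 3025 − 3024 = 1.
  The first convergent with p² − 21·q² = 1 gives the fundamental solution (x₁, y₁) = (55, 12).
Step 2: Apply the recurrence (x_{n+1}, y_{n+1}) = (x₁x_n + 21y₁y_n, x₁y_n + y₁x_n) repeatedly.
  From (x_1, y_1) = (55, 12): x_2 = 55·55 + 21·12·12 = 6049; y_2 = 55·12 + 12·55 = 1320.
Step 3: Verify x_2² - 21·y_2² = 36590401 - 36590400 = 1 (should be 1). ✓

(x_1, y_1) = (55, 12); (x_2, y_2) = (6049, 1320).


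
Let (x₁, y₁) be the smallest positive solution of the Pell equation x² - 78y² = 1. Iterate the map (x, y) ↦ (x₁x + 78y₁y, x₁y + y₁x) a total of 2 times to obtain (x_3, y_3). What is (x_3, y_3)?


Step 1: Find the fundamental solution (x₁, y₁) of x² - 78y² = 1.
  Expand √78 as a continued fraction. a₀ = ⌊√78⌋ = 8; iterate m_{k+1} = d_k·a_k − m_k, d_{k+1} = (78 − m_{k+1}²)/d_k, a_{k+1} = ⌊(a₀ + m_{k+1})/d_{k+1}⌋ (starting m₀ = 0, d₀ = 1), with convergents p_k = a_k·p_{k-1} + p_{k-2}, q_k = a_k·q_{k-1} + q_{k-2} (p₋₁ = 1, q₋₁ = 0):
  k = 0: a₀ = 8; p₀/q₀ = 8/1; p₀² − 78·q₀² = 64 − 78 = -14.
  k = 1: m = 8, d = 14, a = ⌊(8 + 8)/14⌋ = 1; p/q = (1·8 + 1)/(1·1 + 0) = 9/1; p² − 78·q² = 81 − 78 = 3.
  k = 2: m = 6, d = 3, a = ⌊(8 + 6)/3⌋ = 4; p/q = (4·9 + 8)/(4·1 + 1) = 44/5; p² − 78·q² = 1936 − 1950 = -14.
  k = 3: m = 6, d = 14, a = ⌊(8 + 6)/14⌋ = 1; p/q = (1·44 + 9)/(1·5 + 1) = 53/6; p² − 78·q² = 2809 − 2808 = 1.
  The first convergent with p² − 78·q² = 1 gives the fundamental solution (x₁, y₁) = (53, 6).
Step 2: Apply the recurrence (x_{n+1}, y_{n+1}) = (x₁x_n + 78y₁y_n, x₁y_n + y₁x_n) repeatedly.
  From (x_1, y_1) = (53, 6): x_2 = 53·53 + 78·6·6 = 5617; y_2 = 53·6 + 6·53 = 636.
  From (x_2, y_2) = (5617, 636): x_3 = 53·5617 + 78·6·636 = 595349; y_3 = 53·636 + 6·5617 = 67410.
Step 3: Verify x_3² - 78·y_3² = 354440431801 - 354440431800 = 1 (should be 1). ✓

(x_1, y_1) = (53, 6); (x_3, y_3) = (595349, 67410).


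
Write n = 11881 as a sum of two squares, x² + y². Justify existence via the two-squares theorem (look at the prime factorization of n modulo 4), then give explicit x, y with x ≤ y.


Step 1: Factor n = 11881 = 109^2.
Step 2: Check the mod-4 condition on each prime factor: 109 ≡ 1 (mod 4), exponent 2.
All primes ≡ 3 (mod 4) appear to even exponent (or don't appear), so by the two-squares theorem n IS expressible as a sum of two squares.
Step 3: Build a representation. Here n = 109 · 109 is a product of primes ≡ 1 (mod 4). Each prime p ≡ 1 (mod 4) is itself a sum of two squares; find a² by testing p − a² for a perfect square:
  109: 109 − 1² = 108, 109 − 2² = 105, 109 − 3² = 100 = 10² ⇒ 109 = 3² + 10².
  Combine using the Brahmagupta–Fibonacci identity (a² + b²)(c² + d²) = (ac − bd)² + (ad + bc)² = (ac + bd)² + (ad − bc)²:
  109 · 109 = 11881: from (3² + 10²)(3² + 10²), take (3·3 − 10·10, 3·10 + 10·3) = (9 − 100, 30 + 30) = (-91, 60); dropping signs (only squares matter) gives (91, 60); check 91² + 60² = 8281 + 3600 = 11881 ✓.
Step 4: Order so x ≤ y and verify: 60² + 91² = 3600 + 8281 = 11881 = n. ✓

n = 11881 = 60² + 91² (one valid representation with x ≤ y).


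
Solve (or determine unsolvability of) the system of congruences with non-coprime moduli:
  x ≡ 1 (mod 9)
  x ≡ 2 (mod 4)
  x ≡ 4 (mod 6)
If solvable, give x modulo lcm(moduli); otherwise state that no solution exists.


Moduli 9, 4, 6 are not pairwise coprime, so CRT works modulo lcm(m_i) when all pairwise compatibility conditions hold.
Pairwise compatibility: gcd(m_i, m_j) must divide a_i - a_j for every pair.
Merge one congruence at a time:
  Start: x ≡ 1 (mod 9).
  Combine with x ≡ 2 (mod 4): gcd(9, 4) = 1; 2 - 1 = 1, which IS divisible by 1, so compatible.
    Write x = 1 + 9·t and substitute into x ≡ 2 (mod 4): 9·t ≡ 2 − 1 = 1 (mod 4).
    Reduce coefficients mod 4: 1·t ≡ 1 (mod 4).
    So t ≡ 1 (mod 4).
    Then x = 1 + 9·1 = 10, valid modulo lcm(9, 4) = 36: x ≡ 10 (mod 36).
  Combine with x ≡ 4 (mod 6): gcd(36, 6) = 6; 4 - 10 = -6, which IS divisible by 6, so compatible.
    Write x = 10 + 36·t and substitute into x ≡ 4 (mod 6): 36·t ≡ 4 − 10 = -6 (mod 6).
    Divide the congruence (and modulus) by g = 6: 6·t ≡ -1 (mod 1).
    Modulo 1 every t works; take t = 0.
    Then x = 10 + 36·0 = 10, valid modulo lcm(36, 6) = 36: x ≡ 10 (mod 36).
Verify: 10 mod 9 = 1, 10 mod 4 = 2, 10 mod 6 = 4.

x ≡ 10 (mod 36).
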